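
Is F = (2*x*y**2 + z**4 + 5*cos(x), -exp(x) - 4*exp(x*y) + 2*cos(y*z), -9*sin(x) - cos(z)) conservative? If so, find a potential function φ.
No, ∇×F = (2*y*sin(y*z), 4*z**3 + 9*cos(x), -4*x*y - 4*y*exp(x*y) - exp(x)) ≠ 0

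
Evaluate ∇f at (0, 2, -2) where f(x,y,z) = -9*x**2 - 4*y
(0, -4, 0)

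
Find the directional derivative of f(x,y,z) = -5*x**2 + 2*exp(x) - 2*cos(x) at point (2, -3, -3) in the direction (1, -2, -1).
sqrt(6)*(-10 + sin(2) + exp(2))/3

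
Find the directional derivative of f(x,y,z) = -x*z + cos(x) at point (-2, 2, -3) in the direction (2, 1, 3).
sqrt(14)*(sin(2) + 6)/7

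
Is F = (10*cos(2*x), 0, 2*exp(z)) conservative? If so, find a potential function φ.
Yes, F is conservative. φ = 2*exp(z) + 5*sin(2*x)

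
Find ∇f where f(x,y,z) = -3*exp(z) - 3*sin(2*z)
(0, 0, -3*exp(z) - 6*cos(2*z))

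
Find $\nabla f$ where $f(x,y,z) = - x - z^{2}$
(-1, 0, -2*z)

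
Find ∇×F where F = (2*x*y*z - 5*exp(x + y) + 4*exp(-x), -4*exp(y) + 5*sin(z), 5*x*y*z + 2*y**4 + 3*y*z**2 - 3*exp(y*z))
(5*x*z + 8*y**3 + 3*z**2 - 3*z*exp(y*z) - 5*cos(z), y*(2*x - 5*z), -2*x*z + 5*exp(x + y))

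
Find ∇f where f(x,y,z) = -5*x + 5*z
(-5, 0, 5)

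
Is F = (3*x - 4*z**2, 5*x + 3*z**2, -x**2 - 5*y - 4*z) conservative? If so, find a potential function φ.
No, ∇×F = (-6*z - 5, 2*x - 8*z, 5) ≠ 0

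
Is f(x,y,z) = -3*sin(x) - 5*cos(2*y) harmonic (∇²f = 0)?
No, ∇²f = 3*sin(x) + 20*cos(2*y)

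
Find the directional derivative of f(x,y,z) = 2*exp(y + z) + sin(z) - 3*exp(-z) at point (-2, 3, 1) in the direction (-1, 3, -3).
-3*sqrt(19)*(E*cos(1) + 3)*exp(-1)/19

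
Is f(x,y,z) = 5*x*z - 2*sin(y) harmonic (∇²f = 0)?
No, ∇²f = 2*sin(y)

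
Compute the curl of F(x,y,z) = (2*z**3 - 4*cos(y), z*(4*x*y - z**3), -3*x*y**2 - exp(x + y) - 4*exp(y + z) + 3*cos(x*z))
(-10*x*y + 4*z**3 - exp(x + y) - 4*exp(y + z), 3*y**2 + 6*z**2 + 3*z*sin(x*z) + exp(x + y), 4*y*z - 4*sin(y))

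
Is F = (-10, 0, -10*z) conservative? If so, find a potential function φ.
Yes, F is conservative. φ = -10*x - 5*z**2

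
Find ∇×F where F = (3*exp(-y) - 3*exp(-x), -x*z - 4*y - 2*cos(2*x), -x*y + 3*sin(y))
(3*cos(y), y, -z + 4*sin(2*x) + 3*exp(-y))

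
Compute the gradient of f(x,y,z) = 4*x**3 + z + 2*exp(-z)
(12*x**2, 0, 1 - 2*exp(-z))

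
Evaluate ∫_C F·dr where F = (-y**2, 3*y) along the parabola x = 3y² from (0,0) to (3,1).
0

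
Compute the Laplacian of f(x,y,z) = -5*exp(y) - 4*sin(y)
-5*exp(y) + 4*sin(y)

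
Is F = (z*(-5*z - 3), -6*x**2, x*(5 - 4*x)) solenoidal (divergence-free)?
Yes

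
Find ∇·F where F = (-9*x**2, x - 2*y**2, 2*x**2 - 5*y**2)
-18*x - 4*y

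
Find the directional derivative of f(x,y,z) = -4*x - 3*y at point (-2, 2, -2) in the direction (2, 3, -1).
-17*sqrt(14)/14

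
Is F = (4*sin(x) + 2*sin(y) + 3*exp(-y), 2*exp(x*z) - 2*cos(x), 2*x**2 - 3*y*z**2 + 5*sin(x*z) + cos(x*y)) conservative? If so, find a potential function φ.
No, ∇×F = (-2*x*exp(x*z) - x*sin(x*y) - 3*z**2, -4*x + y*sin(x*y) - 5*z*cos(x*z), (2*(z*exp(x*z) + sin(x) - cos(y))*exp(y) + 3)*exp(-y)) ≠ 0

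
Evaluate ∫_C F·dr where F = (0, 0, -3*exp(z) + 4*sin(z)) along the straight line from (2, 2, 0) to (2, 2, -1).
-4*cos(1) - 3*exp(-1) + 7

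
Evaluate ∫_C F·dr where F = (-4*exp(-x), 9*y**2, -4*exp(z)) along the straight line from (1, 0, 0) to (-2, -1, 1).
-4*E - 4*exp(-1) + 1 + 4*exp(2)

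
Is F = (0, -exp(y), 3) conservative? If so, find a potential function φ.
Yes, F is conservative. φ = 3*z - exp(y)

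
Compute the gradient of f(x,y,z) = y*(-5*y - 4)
(0, -10*y - 4, 0)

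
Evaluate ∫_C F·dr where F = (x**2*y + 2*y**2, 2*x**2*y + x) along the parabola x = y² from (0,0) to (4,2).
536/7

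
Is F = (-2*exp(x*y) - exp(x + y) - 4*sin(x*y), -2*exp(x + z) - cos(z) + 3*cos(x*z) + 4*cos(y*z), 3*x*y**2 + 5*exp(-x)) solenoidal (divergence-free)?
No, ∇·F = -2*y*exp(x*y) - 4*y*cos(x*y) - 4*z*sin(y*z) - exp(x + y)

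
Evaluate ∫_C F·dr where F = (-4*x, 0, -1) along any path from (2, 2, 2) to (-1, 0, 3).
5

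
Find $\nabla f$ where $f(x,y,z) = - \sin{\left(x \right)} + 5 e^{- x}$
(-cos(x) - 5*exp(-x), 0, 0)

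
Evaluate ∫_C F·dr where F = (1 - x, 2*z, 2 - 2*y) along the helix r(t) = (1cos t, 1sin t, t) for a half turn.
-10 + 2*pi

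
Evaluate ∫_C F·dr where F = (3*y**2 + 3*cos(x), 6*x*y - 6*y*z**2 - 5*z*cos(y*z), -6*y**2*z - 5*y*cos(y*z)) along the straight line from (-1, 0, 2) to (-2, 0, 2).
-3*sin(2) + 3*sin(1)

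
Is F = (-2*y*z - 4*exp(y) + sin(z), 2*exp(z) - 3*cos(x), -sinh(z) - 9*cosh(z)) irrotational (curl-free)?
No, ∇×F = (-2*exp(z), -2*y + cos(z), 2*z + 4*exp(y) + 3*sin(x))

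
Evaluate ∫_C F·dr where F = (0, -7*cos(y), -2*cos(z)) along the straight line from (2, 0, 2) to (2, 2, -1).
-5*sin(2) + 2*sin(1)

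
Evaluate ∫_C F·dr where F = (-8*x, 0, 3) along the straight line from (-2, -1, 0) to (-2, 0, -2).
-6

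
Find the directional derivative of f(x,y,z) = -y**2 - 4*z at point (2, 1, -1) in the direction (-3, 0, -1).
2*sqrt(10)/5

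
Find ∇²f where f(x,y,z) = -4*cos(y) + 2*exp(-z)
4*cos(y) + 2*exp(-z)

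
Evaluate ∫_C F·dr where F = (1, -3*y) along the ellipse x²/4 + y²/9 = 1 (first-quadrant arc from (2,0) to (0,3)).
-31/2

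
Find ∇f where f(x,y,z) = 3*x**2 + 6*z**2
(6*x, 0, 12*z)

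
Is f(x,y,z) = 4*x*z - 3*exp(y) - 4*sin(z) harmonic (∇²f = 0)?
No, ∇²f = -3*exp(y) + 4*sin(z)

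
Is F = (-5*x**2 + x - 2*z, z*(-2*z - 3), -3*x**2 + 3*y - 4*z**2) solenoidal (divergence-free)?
No, ∇·F = -10*x - 8*z + 1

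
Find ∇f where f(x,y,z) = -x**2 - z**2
(-2*x, 0, -2*z)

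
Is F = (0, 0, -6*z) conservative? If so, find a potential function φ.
Yes, F is conservative. φ = -3*z**2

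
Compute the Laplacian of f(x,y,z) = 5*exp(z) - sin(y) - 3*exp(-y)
5*exp(z) + sin(y) - 3*exp(-y)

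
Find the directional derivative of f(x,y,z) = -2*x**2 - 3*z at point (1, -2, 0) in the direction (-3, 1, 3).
3*sqrt(19)/19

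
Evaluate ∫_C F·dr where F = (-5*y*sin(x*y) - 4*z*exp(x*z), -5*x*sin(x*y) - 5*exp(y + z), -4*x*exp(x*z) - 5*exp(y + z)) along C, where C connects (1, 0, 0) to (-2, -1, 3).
-5*exp(2) + 5*cos(2) - 4*exp(-6) + 4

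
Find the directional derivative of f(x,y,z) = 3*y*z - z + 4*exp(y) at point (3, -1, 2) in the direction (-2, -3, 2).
2*sqrt(17)*(-13*E - 6)*exp(-1)/17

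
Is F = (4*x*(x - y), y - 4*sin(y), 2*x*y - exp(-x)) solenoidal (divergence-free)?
No, ∇·F = 8*x - 4*y - 4*cos(y) + 1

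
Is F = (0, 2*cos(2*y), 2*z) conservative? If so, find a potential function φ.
Yes, F is conservative. φ = z**2 + sin(2*y)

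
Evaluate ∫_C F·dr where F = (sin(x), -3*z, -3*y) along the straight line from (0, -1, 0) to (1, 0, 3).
1 - cos(1)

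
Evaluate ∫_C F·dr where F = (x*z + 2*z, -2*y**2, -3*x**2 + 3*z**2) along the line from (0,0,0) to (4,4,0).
-128/3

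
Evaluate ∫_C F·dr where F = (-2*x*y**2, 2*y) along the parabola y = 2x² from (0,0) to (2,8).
-64/3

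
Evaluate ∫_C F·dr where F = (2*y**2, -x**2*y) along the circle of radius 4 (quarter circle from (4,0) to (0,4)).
-448/3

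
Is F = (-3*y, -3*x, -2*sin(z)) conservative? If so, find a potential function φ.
Yes, F is conservative. φ = -3*x*y + 2*cos(z)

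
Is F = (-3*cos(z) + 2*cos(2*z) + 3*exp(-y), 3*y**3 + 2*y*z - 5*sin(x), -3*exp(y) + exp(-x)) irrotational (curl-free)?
No, ∇×F = (-2*y - 3*exp(y), ((3 - 8*cos(z))*exp(x)*sin(z) + 1)*exp(-x), -5*cos(x) + 3*exp(-y))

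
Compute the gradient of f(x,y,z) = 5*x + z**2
(5, 0, 2*z)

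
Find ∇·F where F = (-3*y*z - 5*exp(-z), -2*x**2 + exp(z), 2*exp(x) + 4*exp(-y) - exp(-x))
0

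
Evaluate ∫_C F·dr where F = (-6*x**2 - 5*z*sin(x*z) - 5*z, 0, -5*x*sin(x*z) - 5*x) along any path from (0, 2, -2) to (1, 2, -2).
5*cos(2) + 3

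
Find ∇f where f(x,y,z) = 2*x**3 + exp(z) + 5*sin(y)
(6*x**2, 5*cos(y), exp(z))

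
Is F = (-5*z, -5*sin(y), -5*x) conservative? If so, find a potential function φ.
Yes, F is conservative. φ = -5*x*z + 5*cos(y)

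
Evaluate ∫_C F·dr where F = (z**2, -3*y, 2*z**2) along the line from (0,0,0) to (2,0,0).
0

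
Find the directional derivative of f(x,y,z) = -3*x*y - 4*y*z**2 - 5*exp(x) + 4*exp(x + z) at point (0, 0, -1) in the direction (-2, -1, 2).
14/3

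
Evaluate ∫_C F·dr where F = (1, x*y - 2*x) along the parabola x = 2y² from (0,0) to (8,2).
16/3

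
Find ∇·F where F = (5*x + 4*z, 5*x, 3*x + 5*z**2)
10*z + 5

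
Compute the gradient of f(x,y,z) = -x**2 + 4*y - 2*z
(-2*x, 4, -2)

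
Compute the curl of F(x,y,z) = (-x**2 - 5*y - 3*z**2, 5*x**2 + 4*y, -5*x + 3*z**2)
(0, 5 - 6*z, 10*x + 5)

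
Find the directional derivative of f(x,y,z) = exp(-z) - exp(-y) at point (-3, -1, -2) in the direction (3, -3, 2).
sqrt(22)*E*(-2*E - 3)/22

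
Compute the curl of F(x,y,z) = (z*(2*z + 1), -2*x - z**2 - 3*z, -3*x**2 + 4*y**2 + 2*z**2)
(8*y + 2*z + 3, 6*x + 4*z + 1, -2)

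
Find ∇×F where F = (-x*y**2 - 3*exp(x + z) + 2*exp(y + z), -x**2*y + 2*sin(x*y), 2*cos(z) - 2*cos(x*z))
(0, -2*z*sin(x*z) - 3*exp(x + z) + 2*exp(y + z), 2*y*cos(x*y) - 2*exp(y + z))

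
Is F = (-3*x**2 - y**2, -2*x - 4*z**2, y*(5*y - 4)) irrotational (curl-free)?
No, ∇×F = (10*y + 8*z - 4, 0, 2*y - 2)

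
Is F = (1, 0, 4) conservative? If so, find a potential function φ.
Yes, F is conservative. φ = x + 4*z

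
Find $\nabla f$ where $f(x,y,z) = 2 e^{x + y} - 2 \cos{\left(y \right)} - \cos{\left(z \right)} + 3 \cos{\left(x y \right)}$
(-3*y*sin(x*y) + 2*exp(x + y), -3*x*sin(x*y) + 2*exp(x + y) + 2*sin(y), sin(z))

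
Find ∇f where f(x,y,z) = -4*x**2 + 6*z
(-8*x, 0, 6)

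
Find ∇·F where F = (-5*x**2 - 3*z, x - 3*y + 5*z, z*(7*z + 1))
-10*x + 14*z - 2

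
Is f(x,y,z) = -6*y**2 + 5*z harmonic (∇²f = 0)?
No, ∇²f = -12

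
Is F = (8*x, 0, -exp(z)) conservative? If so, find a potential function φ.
Yes, F is conservative. φ = 4*x**2 - exp(z)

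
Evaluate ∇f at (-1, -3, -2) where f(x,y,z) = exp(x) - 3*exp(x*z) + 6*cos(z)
((1 + 6*exp(3))*exp(-1), 0, 6*sin(2) + 3*exp(2))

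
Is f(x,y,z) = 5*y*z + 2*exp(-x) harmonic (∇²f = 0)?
No, ∇²f = 2*exp(-x)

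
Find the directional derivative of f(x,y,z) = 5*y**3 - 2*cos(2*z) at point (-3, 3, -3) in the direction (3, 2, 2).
2*sqrt(17)*(135 - 4*sin(6))/17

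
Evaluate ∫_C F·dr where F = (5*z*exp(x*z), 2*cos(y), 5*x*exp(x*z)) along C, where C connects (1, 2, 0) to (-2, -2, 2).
-5 - 4*sin(2) + 5*exp(-4)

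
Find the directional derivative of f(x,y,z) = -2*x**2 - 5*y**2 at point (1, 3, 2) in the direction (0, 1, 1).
-15*sqrt(2)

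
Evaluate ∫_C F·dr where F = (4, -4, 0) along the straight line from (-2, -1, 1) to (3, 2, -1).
8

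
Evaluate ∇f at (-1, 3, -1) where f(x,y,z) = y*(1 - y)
(0, -5, 0)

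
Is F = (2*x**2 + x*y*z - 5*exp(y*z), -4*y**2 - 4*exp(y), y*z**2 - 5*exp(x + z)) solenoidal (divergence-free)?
No, ∇·F = 4*x + 3*y*z - 8*y - 4*exp(y) - 5*exp(x + z)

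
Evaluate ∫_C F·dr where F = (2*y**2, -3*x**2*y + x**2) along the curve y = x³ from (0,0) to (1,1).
-67/280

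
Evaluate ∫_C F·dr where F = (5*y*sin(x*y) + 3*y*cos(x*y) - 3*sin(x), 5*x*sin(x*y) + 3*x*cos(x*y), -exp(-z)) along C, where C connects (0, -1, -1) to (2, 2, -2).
-E + 3*sin(4) + 3*cos(2) + 2 - 5*cos(4) + exp(2)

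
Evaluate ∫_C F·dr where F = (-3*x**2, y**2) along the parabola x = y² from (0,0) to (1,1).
-2/3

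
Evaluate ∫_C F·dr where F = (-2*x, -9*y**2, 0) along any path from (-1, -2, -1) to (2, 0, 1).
-27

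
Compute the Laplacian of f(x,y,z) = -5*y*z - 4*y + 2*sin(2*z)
-8*sin(2*z)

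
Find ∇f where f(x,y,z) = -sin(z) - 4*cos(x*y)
(4*y*sin(x*y), 4*x*sin(x*y), -cos(z))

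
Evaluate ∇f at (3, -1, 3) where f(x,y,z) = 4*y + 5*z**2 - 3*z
(0, 4, 27)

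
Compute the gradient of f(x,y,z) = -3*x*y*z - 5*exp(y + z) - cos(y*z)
(-3*y*z, -3*x*z + z*sin(y*z) - 5*exp(y + z), -3*x*y + y*sin(y*z) - 5*exp(y + z))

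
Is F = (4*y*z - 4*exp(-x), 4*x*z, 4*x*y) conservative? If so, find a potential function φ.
Yes, F is conservative. φ = 4*x*y*z + 4*exp(-x)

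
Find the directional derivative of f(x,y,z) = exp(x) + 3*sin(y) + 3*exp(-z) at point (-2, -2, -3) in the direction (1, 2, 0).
sqrt(5)*(6*exp(2)*cos(2) + 1)*exp(-2)/5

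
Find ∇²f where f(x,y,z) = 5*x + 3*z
0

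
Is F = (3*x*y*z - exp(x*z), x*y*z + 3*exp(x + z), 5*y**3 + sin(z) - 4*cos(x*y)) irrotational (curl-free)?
No, ∇×F = (-x*y + 4*x*sin(x*y) + 15*y**2 - 3*exp(x + z), 3*x*y - x*exp(x*z) - 4*y*sin(x*y), -3*x*z + y*z + 3*exp(x + z))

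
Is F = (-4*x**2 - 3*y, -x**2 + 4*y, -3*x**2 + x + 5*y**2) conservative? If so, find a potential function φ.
No, ∇×F = (10*y, 6*x - 1, 3 - 2*x) ≠ 0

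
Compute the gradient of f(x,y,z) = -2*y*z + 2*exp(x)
(2*exp(x), -2*z, -2*y)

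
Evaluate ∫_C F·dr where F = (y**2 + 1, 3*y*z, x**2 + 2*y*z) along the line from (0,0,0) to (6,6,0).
78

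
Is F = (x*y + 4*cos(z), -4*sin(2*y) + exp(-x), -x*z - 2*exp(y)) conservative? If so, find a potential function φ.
No, ∇×F = (-2*exp(y), z - 4*sin(z), -x - exp(-x)) ≠ 0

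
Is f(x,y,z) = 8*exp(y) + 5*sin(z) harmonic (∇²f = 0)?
No, ∇²f = 8*exp(y) - 5*sin(z)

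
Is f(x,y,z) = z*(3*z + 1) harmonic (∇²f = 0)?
No, ∇²f = 6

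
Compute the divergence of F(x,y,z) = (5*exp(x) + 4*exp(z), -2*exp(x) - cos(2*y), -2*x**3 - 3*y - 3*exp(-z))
5*exp(x) + 2*sin(2*y) + 3*exp(-z)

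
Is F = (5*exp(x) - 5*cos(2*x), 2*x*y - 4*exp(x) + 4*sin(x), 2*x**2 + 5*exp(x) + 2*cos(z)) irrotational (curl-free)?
No, ∇×F = (0, -4*x - 5*exp(x), 2*y - 4*exp(x) + 4*cos(x))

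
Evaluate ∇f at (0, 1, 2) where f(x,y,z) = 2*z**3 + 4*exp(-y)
(0, -4*exp(-1), 24)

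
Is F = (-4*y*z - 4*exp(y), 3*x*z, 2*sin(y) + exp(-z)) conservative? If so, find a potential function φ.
No, ∇×F = (-3*x + 2*cos(y), -4*y, 7*z + 4*exp(y)) ≠ 0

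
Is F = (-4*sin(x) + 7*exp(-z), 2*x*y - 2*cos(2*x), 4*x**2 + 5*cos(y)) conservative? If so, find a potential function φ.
No, ∇×F = (-5*sin(y), -8*x - 7*exp(-z), 2*y + 4*sin(2*x)) ≠ 0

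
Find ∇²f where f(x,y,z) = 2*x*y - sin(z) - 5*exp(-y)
sin(z) - 5*exp(-y)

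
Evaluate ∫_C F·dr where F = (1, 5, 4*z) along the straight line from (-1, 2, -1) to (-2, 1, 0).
-8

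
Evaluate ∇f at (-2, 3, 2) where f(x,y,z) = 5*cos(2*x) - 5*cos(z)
(10*sin(4), 0, 5*sin(2))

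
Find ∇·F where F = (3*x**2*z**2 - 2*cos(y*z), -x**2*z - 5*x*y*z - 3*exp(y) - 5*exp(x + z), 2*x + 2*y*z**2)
6*x*z**2 - 5*x*z + 4*y*z - 3*exp(y)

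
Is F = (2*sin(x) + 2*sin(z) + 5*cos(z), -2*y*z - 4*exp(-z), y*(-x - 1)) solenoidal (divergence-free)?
No, ∇·F = -2*z + 2*cos(x)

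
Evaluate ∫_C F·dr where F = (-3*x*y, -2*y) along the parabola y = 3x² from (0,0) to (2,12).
-180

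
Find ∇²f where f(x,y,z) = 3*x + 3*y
0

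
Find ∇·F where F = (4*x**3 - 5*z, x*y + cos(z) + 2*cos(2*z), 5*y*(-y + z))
12*x**2 + x + 5*y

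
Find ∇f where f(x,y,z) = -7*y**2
(0, -14*y, 0)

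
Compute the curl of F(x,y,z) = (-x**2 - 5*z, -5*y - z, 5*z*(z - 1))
(1, -5, 0)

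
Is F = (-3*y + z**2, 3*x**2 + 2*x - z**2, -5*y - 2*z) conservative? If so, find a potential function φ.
No, ∇×F = (2*z - 5, 2*z, 6*x + 5) ≠ 0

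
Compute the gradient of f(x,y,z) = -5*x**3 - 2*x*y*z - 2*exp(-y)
(-15*x**2 - 2*y*z, -2*x*z + 2*exp(-y), -2*x*y)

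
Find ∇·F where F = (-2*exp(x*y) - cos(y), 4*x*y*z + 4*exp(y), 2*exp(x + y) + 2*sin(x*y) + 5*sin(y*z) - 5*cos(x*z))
4*x*z + 5*x*sin(x*z) - 2*y*exp(x*y) + 5*y*cos(y*z) + 4*exp(y)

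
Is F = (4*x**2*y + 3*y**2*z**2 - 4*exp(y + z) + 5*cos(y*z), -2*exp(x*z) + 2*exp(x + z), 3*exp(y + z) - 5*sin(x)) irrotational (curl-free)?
No, ∇×F = (2*x*exp(x*z) - 2*exp(x + z) + 3*exp(y + z), 6*y**2*z - 5*y*sin(y*z) - 4*exp(y + z) + 5*cos(x), -4*x**2 - 6*y*z**2 - 2*z*exp(x*z) + 5*z*sin(y*z) + 2*exp(x + z) + 4*exp(y + z))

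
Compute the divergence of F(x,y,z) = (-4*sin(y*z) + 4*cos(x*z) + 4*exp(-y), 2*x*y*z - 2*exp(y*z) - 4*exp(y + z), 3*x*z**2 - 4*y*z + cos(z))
8*x*z - 4*y - 2*z*exp(y*z) - 4*z*sin(x*z) - 4*exp(y + z) - sin(z)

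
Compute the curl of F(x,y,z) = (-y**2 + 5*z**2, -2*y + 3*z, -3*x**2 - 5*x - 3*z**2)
(-3, 6*x + 10*z + 5, 2*y)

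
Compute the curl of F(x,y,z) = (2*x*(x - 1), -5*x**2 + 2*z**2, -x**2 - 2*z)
(-4*z, 2*x, -10*x)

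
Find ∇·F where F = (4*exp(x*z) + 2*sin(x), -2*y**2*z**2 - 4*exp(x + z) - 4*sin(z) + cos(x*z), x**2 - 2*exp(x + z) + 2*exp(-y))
-4*y*z**2 + 4*z*exp(x*z) - 2*exp(x + z) + 2*cos(x)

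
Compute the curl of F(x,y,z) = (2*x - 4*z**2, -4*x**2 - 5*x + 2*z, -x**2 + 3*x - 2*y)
(-4, 2*x - 8*z - 3, -8*x - 5)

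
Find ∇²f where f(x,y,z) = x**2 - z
2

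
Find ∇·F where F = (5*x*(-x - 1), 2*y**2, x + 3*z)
-10*x + 4*y - 2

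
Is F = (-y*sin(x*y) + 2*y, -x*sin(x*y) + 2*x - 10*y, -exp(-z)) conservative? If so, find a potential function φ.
Yes, F is conservative. φ = 2*x*y - 5*y**2 + cos(x*y) + exp(-z)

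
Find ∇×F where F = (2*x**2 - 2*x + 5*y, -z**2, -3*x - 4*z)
(2*z, 3, -5)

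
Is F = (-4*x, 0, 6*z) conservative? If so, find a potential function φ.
Yes, F is conservative. φ = -2*x**2 + 3*z**2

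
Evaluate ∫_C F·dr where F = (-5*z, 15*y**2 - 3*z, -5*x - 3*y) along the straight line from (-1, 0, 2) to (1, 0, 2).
-20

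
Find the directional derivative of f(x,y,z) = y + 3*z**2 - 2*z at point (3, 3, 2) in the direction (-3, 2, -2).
-18*sqrt(17)/17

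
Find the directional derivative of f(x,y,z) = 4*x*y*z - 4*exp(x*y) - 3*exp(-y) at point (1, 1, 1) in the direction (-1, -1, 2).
sqrt(6)*(-3*exp(-1) + 8*E)/6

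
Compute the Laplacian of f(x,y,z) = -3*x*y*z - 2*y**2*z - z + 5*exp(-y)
-4*z + 5*exp(-y)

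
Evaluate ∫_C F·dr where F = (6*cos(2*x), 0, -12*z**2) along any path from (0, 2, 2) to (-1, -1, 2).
-3*sin(2)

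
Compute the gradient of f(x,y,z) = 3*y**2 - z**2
(0, 6*y, -2*z)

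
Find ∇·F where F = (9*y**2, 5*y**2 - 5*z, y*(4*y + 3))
10*y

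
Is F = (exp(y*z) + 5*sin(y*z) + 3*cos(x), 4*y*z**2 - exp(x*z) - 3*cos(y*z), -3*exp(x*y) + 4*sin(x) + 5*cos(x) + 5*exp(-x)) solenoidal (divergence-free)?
No, ∇·F = 4*z**2 + 3*z*sin(y*z) - 3*sin(x)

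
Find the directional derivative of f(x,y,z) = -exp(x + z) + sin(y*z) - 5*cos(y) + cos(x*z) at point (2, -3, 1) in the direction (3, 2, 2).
-sqrt(17)*(4*cos(3) + 10*sin(3) + 7*sin(2) + 5*exp(3))/17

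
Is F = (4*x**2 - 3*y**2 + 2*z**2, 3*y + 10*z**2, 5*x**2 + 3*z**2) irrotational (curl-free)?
No, ∇×F = (-20*z, -10*x + 4*z, 6*y)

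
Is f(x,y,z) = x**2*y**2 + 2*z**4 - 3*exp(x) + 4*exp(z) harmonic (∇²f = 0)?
No, ∇²f = 2*x**2 + 2*y**2 + 24*z**2 - 3*exp(x) + 4*exp(z)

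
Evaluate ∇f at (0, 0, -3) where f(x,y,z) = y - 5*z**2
(0, 1, 30)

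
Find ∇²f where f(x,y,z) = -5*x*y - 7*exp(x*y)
7*(-x**2 - y**2)*exp(x*y)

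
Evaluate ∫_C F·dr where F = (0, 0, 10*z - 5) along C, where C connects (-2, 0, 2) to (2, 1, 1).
-10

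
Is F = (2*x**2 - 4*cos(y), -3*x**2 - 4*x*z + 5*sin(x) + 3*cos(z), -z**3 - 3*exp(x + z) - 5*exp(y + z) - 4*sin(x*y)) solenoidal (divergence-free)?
No, ∇·F = 4*x - 3*z**2 - 3*exp(x + z) - 5*exp(y + z)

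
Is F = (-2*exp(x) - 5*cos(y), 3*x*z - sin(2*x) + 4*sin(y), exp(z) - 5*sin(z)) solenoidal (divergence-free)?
No, ∇·F = -2*exp(x) + exp(z) + 4*cos(y) - 5*cos(z)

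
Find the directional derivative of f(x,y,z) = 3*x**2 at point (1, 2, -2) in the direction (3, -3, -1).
18*sqrt(19)/19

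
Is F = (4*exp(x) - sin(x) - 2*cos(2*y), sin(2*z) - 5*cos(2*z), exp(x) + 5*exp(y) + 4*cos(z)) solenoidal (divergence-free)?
No, ∇·F = 4*exp(x) - 4*sin(z) - cos(x)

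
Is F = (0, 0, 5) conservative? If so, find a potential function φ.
Yes, F is conservative. φ = 5*z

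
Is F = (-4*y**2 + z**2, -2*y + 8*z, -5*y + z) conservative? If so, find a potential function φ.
No, ∇×F = (-13, 2*z, 8*y) ≠ 0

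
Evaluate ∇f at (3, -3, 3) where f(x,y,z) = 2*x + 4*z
(2, 0, 4)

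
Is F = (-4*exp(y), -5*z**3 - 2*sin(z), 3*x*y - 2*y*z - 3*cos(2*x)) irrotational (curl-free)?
No, ∇×F = (3*x + 15*z**2 - 2*z + 2*cos(z), -3*y - 6*sin(2*x), 4*exp(y))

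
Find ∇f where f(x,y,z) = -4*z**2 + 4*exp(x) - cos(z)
(4*exp(x), 0, -8*z + sin(z))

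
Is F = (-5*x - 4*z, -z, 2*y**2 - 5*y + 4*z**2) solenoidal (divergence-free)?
No, ∇·F = 8*z - 5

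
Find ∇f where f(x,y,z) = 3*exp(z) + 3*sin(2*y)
(0, 6*cos(2*y), 3*exp(z))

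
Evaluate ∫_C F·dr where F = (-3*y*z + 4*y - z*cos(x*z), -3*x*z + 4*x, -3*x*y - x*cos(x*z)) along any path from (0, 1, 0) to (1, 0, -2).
sin(2)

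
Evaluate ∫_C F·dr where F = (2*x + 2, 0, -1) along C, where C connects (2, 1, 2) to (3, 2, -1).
10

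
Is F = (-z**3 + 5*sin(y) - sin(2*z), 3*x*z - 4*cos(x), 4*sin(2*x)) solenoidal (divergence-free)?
Yes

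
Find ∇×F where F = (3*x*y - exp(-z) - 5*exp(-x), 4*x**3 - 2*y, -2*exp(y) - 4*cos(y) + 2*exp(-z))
(-2*exp(y) + 4*sin(y), exp(-z), 3*x*(4*x - 1))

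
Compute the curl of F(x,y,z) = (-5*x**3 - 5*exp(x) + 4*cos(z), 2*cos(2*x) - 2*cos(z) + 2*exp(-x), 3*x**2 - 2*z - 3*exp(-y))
(-2*sin(z) + 3*exp(-y), -6*x - 4*sin(z), -4*sin(2*x) - 2*exp(-x))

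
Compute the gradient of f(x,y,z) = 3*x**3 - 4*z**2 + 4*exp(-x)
(9*x**2 - 4*exp(-x), 0, -8*z)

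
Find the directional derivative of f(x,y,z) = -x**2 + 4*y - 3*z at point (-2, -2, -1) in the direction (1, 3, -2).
11*sqrt(14)/7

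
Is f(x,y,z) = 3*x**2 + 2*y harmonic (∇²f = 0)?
No, ∇²f = 6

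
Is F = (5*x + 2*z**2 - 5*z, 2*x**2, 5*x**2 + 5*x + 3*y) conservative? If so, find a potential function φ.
No, ∇×F = (3, -10*x + 4*z - 10, 4*x) ≠ 0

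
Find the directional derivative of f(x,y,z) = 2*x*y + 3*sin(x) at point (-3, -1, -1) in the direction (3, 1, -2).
3*sqrt(14)*(-4 + 3*cos(3))/14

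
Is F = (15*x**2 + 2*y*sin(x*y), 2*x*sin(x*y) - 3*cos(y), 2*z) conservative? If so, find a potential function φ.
Yes, F is conservative. φ = 5*x**3 + z**2 - 3*sin(y) - 2*cos(x*y)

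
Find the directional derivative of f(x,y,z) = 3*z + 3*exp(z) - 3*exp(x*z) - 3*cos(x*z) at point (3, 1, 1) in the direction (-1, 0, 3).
3*sqrt(10)*(-8*exp(3) + 8*sin(3) + 3 + 3*E)/10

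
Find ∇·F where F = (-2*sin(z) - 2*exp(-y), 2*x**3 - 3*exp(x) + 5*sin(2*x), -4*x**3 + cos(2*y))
0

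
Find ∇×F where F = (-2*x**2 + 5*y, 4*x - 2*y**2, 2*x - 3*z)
(0, -2, -1)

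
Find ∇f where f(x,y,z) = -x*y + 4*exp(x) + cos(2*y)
(-y + 4*exp(x), -x - 2*sin(2*y), 0)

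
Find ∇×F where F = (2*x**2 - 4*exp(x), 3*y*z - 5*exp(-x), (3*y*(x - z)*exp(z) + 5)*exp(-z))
(3*x - 3*y - 3*z, -3*y, 5*exp(-x))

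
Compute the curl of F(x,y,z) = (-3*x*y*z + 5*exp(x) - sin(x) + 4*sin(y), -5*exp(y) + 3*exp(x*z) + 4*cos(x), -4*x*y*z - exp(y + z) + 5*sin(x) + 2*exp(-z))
(-4*x*z - 3*x*exp(x*z) - exp(y + z), -3*x*y + 4*y*z - 5*cos(x), 3*x*z + 3*z*exp(x*z) - 4*sin(x) - 4*cos(y))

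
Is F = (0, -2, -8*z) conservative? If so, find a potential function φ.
Yes, F is conservative. φ = -2*y - 4*z**2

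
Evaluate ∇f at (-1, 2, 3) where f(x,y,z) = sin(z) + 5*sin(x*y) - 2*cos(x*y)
(10*cos(2) - 4*sin(2), 2*sin(2) - 5*cos(2), cos(3))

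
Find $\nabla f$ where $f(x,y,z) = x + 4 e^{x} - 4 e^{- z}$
(4*exp(x) + 1, 0, 4*exp(-z))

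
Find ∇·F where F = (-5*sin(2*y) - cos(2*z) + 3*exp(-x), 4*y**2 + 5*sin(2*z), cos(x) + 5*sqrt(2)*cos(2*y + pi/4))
8*y - 3*exp(-x)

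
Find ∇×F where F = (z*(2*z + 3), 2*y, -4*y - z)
(-4, 4*z + 3, 0)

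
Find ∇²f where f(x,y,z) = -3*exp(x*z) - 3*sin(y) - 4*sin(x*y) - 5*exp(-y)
-3*x**2*exp(x*z) + 4*x**2*sin(x*y) + 4*y**2*sin(x*y) - 3*z**2*exp(x*z) + 3*sin(y) - 5*exp(-y)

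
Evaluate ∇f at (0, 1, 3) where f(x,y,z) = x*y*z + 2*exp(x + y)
(3 + 2*E, 2*E, 0)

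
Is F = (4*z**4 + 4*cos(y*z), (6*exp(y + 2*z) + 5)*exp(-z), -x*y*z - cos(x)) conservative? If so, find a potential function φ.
No, ∇×F = (-x*z - 6*exp(y + z) + 5*exp(-z), y*z - 4*y*sin(y*z) + 16*z**3 - sin(x), 4*z*sin(y*z)) ≠ 0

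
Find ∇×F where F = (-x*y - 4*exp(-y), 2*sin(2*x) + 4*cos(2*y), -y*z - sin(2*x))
(-z, 2*cos(2*x), x + 4*cos(2*x) - 4*exp(-y))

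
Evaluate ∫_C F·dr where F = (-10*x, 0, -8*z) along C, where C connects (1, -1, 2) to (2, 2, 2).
-15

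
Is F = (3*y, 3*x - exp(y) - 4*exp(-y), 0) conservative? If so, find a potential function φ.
Yes, F is conservative. φ = 3*x*y - exp(y) + 4*exp(-y)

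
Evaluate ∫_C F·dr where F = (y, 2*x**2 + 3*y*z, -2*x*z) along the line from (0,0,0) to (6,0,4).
-64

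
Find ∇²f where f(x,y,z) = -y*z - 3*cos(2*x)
12*cos(2*x)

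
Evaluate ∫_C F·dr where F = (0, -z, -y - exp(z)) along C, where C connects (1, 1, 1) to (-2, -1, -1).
2*sinh(1)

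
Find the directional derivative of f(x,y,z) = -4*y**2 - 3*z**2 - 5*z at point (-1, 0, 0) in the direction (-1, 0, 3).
-3*sqrt(10)/2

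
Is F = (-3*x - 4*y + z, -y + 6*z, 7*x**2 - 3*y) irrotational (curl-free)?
No, ∇×F = (-9, 1 - 14*x, 4)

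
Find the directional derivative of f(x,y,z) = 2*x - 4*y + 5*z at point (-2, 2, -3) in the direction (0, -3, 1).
17*sqrt(10)/10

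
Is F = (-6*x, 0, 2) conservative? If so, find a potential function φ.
Yes, F is conservative. φ = -3*x**2 + 2*z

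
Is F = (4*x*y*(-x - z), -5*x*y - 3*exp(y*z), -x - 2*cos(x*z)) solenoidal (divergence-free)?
No, ∇·F = -8*x*y + 2*x*sin(x*z) - 5*x - 4*y*z - 3*z*exp(y*z)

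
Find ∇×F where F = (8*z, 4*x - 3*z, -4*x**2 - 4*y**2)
(3 - 8*y, 8*x + 8, 4)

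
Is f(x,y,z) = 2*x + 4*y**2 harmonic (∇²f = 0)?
No, ∇²f = 8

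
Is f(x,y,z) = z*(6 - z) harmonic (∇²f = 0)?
No, ∇²f = -2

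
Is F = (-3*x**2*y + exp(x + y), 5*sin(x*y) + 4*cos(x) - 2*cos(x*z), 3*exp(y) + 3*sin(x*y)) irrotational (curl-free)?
No, ∇×F = (-2*x*sin(x*z) + 3*x*cos(x*y) + 3*exp(y), -3*y*cos(x*y), 3*x**2 + 5*y*cos(x*y) + 2*z*sin(x*z) - exp(x + y) - 4*sin(x))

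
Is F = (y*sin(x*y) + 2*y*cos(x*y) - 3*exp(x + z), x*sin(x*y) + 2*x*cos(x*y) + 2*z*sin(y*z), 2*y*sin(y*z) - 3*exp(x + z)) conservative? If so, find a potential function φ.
Yes, F is conservative. φ = -3*exp(x + z) + 2*sin(x*y) - cos(x*y) - 2*cos(y*z)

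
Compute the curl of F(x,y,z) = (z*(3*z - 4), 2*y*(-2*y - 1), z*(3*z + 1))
(0, 6*z - 4, 0)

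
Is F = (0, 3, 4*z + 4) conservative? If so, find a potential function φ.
Yes, F is conservative. φ = 3*y + 2*z**2 + 4*z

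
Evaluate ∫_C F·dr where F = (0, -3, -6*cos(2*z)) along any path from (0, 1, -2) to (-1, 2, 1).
-3 - 3*sin(2) - 3*sin(4)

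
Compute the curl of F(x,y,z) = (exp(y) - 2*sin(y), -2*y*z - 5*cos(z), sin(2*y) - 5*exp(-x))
(2*y - 5*sin(z) + 2*cos(2*y), -5*exp(-x), -exp(y) + 2*cos(y))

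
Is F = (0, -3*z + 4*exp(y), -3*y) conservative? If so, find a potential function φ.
Yes, F is conservative. φ = -3*y*z + 4*exp(y)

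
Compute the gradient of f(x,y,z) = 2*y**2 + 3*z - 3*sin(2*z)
(0, 4*y, 3 - 6*cos(2*z))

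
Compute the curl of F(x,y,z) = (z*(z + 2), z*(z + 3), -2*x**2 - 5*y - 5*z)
(-2*z - 8, 4*x + 2*z + 2, 0)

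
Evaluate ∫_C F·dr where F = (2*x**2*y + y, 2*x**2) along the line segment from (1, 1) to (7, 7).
1452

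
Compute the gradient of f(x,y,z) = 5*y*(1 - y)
(0, 5 - 10*y, 0)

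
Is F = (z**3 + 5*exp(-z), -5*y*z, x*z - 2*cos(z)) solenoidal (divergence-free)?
No, ∇·F = x - 5*z + 2*sin(z)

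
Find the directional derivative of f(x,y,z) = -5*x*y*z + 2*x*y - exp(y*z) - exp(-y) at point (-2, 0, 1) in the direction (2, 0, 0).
0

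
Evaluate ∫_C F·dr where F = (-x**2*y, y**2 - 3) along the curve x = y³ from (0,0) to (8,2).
-4658/15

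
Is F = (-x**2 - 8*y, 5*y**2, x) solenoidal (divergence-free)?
No, ∇·F = -2*x + 10*y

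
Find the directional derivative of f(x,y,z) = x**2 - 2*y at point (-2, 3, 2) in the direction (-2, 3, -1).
sqrt(14)/7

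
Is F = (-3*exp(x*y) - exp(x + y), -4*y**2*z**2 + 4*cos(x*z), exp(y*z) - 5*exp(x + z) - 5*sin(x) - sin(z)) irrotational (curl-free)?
No, ∇×F = (4*x*sin(x*z) + 8*y**2*z + z*exp(y*z), 5*exp(x + z) + 5*cos(x), 3*x*exp(x*y) - 4*z*sin(x*z) + exp(x + y))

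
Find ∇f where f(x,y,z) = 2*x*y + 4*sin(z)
(2*y, 2*x, 4*cos(z))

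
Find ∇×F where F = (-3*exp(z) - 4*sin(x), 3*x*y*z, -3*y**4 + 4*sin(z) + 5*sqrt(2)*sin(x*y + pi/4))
(-3*x*y + 5*sqrt(2)*x*cos(x*y + pi/4) - 12*y**3, -5*sqrt(2)*y*cos(x*y + pi/4) - 3*exp(z), 3*y*z)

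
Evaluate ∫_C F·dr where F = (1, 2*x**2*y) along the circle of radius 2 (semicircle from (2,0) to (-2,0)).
-4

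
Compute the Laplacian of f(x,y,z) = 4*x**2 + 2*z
8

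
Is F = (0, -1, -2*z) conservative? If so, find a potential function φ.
Yes, F is conservative. φ = -y - z**2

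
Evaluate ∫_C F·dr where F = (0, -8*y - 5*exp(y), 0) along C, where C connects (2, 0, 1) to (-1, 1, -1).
1 - 5*E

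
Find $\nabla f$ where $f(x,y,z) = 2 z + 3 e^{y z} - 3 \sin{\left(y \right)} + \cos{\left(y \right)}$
(0, 3*z*exp(y*z) - sin(y) - 3*cos(y), 3*y*exp(y*z) + 2)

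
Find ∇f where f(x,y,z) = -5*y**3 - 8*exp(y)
(0, -15*y**2 - 8*exp(y), 0)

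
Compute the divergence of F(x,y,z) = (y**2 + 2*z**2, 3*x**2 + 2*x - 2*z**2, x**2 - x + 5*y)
0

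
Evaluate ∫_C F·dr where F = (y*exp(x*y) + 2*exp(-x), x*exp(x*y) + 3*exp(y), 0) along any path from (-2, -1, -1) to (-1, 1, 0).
(-2 + exp(2) + exp(3))*exp(-1)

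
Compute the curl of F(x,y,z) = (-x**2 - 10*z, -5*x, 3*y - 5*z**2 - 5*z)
(3, -10, -5)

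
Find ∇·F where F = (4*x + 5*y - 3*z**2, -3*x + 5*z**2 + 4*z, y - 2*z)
2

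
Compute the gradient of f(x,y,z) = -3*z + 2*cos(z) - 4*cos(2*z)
(0, 0, -2*sin(z) + 8*sin(2*z) - 3)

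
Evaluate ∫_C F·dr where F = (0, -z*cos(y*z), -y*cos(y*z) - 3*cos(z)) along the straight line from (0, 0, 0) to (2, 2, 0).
0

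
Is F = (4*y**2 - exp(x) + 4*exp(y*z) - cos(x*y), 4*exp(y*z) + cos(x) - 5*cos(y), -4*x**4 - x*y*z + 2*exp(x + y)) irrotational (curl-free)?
No, ∇×F = (-x*z - 4*y*exp(y*z) + 2*exp(x + y), 16*x**3 + y*z + 4*y*exp(y*z) - 2*exp(x + y), -x*sin(x*y) - 8*y - 4*z*exp(y*z) - sin(x))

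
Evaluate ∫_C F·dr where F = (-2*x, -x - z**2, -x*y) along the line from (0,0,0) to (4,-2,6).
28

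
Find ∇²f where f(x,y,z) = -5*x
0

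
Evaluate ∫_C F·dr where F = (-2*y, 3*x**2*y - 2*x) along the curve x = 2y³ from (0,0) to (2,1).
-5/2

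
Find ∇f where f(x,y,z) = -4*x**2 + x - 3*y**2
(1 - 8*x, -6*y, 0)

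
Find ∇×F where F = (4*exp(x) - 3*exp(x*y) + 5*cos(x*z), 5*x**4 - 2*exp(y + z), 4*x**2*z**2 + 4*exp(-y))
(2*(exp(2*y + z) - 2)*exp(-y), -x*(8*z**2 + 5*sin(x*z)), x*(20*x**2 + 3*exp(x*y)))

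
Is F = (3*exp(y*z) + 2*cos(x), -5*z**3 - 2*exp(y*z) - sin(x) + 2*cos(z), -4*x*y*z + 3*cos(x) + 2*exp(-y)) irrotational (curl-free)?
No, ∇×F = (-4*x*z + 2*y*exp(y*z) + 15*z**2 + 2*sin(z) - 2*exp(-y), 4*y*z + 3*y*exp(y*z) + 3*sin(x), -3*z*exp(y*z) - cos(x))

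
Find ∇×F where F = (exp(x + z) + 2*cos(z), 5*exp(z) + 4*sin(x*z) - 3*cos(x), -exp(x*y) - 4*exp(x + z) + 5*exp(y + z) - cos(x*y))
(-x*exp(x*y) + x*sin(x*y) - 4*x*cos(x*z) - 5*exp(z) + 5*exp(y + z), y*exp(x*y) - y*sin(x*y) + 5*exp(x + z) - 2*sin(z), 4*z*cos(x*z) + 3*sin(x))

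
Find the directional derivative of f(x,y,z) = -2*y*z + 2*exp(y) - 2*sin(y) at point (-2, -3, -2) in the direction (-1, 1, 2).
sqrt(6)*(1 - exp(3)*cos(3) + 8*exp(3))*exp(-3)/3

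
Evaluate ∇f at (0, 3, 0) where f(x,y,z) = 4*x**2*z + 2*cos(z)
(0, 0, 0)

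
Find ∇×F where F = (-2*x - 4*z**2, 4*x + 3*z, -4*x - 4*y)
(-7, 4 - 8*z, 4)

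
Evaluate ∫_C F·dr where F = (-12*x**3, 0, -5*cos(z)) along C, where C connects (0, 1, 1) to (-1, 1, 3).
-3 - 5*sin(3) + 5*sin(1)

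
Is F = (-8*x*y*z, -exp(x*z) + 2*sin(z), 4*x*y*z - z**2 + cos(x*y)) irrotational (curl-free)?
No, ∇×F = (4*x*z + x*exp(x*z) - x*sin(x*y) - 2*cos(z), y*(-8*x - 4*z + sin(x*y)), z*(8*x - exp(x*z)))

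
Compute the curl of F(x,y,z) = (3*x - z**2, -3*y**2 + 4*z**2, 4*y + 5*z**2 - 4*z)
(4 - 8*z, -2*z, 0)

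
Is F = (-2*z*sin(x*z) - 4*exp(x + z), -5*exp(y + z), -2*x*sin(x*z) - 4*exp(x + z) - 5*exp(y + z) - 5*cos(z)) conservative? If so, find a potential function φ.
Yes, F is conservative. φ = -4*exp(x + z) - 5*exp(y + z) - 5*sin(z) + 2*cos(x*z)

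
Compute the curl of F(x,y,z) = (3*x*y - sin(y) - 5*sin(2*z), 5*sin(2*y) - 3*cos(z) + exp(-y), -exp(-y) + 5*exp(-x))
(-3*sin(z) + exp(-y), -10*cos(2*z) + 5*exp(-x), -3*x + cos(y))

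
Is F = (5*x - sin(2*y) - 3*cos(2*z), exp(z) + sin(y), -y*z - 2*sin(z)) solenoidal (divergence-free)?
No, ∇·F = -y + cos(y) - 2*cos(z) + 5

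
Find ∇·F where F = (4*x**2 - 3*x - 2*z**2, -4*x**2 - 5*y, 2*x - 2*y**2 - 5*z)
8*x - 13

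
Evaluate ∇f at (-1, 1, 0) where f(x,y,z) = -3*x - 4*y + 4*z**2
(-3, -4, 0)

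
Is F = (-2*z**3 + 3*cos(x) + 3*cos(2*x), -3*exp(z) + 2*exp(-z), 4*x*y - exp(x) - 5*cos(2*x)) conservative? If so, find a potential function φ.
No, ∇×F = (4*x + sinh(z) + 5*cosh(z), -4*y - 6*z**2 + exp(x) - 10*sin(2*x), 0) ≠ 0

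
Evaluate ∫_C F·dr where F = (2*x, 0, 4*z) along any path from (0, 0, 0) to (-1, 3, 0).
1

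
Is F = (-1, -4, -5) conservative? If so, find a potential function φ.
Yes, F is conservative. φ = -x - 4*y - 5*z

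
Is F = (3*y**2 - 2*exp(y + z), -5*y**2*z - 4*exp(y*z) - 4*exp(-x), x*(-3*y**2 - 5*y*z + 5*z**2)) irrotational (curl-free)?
No, ∇×F = (-x*(6*y + 5*z) + 5*y**2 + 4*y*exp(y*z), 3*y**2 + 5*y*z - 5*z**2 - 2*exp(y + z), -6*y + 2*exp(y + z) + 4*exp(-x))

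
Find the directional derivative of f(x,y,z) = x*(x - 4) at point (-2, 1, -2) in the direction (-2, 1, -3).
8*sqrt(14)/7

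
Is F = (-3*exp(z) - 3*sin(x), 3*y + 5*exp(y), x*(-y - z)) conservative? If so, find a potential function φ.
No, ∇×F = (-x, y + z - 3*exp(z), 0) ≠ 0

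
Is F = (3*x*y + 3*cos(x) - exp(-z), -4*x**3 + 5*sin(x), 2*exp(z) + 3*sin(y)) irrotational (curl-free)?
No, ∇×F = (3*cos(y), exp(-z), -12*x**2 - 3*x + 5*cos(x))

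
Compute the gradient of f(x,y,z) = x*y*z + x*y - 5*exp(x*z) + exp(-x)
(y*z + y - 5*z*exp(x*z) - exp(-x), x*(z + 1), x*(y - 5*exp(x*z)))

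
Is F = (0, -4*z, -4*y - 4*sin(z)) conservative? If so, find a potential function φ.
Yes, F is conservative. φ = -4*y*z + 4*cos(z)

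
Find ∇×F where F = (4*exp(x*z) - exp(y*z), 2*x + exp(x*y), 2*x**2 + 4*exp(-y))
(-4*exp(-y), 4*x*exp(x*z) - 4*x - y*exp(y*z), y*exp(x*y) + z*exp(y*z) + 2)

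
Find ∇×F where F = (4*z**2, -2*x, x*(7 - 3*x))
(0, 6*x + 8*z - 7, -2)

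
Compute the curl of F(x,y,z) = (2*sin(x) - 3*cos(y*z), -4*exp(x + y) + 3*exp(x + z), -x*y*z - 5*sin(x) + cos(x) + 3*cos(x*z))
(-x*z - 3*exp(x + z), y*z + 3*y*sin(y*z) + 3*z*sin(x*z) + sin(x) + 5*cos(x), -3*z*sin(y*z) - 4*exp(x + y) + 3*exp(x + z))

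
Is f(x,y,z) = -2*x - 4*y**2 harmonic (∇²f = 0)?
No, ∇²f = -8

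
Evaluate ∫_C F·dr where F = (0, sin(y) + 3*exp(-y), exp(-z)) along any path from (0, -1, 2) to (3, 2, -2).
-exp(2) - 2*exp(-2) - cos(2) + cos(1) + 3*E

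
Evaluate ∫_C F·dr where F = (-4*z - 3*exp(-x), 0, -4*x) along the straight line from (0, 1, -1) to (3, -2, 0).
-3 + 3*exp(-3)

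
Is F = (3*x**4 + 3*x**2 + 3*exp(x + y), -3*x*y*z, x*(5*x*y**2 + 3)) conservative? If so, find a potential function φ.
No, ∇×F = (x*y*(10*x + 3), -10*x*y**2 - 3, -3*y*z - 3*exp(x + y)) ≠ 0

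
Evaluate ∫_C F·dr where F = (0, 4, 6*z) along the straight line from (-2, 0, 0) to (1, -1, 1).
-1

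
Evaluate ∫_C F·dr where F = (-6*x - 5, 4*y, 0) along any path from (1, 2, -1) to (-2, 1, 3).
0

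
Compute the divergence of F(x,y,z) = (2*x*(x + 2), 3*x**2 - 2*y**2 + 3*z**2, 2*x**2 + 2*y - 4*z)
4*x - 4*y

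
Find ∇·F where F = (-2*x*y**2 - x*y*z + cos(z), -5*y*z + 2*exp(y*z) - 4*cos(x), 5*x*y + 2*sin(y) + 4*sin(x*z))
4*x*cos(x*z) - 2*y**2 - y*z + 2*z*exp(y*z) - 5*z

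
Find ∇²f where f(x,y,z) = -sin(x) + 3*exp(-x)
sin(x) + 3*exp(-x)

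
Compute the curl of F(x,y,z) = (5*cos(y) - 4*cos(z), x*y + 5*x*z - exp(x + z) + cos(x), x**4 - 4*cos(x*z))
(-5*x + exp(x + z), -4*x**3 - 4*z*sin(x*z) + 4*sin(z), y + 5*z - exp(x + z) - sin(x) + 5*sin(y))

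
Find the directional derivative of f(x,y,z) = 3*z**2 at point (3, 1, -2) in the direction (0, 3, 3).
-6*sqrt(2)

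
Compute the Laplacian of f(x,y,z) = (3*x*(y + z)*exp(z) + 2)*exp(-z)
2*exp(-z)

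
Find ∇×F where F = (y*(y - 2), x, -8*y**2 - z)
(-16*y, 0, 3 - 2*y)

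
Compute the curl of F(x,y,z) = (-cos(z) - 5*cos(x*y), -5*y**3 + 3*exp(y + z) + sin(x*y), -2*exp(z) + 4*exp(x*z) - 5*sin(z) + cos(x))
(-3*exp(y + z), -4*z*exp(x*z) + sin(x) + sin(z), -5*x*sin(x*y) + y*cos(x*y))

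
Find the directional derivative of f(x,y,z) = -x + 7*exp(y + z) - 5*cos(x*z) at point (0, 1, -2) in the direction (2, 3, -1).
sqrt(14)*(7 - E)*exp(-1)/7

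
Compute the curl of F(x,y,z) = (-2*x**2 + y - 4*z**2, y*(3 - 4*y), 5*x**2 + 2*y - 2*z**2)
(2, -10*x - 8*z, -1)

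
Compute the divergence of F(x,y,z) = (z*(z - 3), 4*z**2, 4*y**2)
0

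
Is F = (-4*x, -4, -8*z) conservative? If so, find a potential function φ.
Yes, F is conservative. φ = -2*x**2 - 4*y - 4*z**2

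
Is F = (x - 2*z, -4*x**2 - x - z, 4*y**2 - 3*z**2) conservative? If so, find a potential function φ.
No, ∇×F = (8*y + 1, -2, -8*x - 1) ≠ 0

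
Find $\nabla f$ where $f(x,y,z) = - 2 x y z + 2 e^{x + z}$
(-2*y*z + 2*exp(x + z), -2*x*z, -2*x*y + 2*exp(x + z))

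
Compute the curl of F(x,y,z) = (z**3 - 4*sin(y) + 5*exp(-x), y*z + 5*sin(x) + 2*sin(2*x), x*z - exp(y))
(-y - exp(y), z*(3*z - 1), 5*cos(x) + 4*cos(2*x) + 4*cos(y))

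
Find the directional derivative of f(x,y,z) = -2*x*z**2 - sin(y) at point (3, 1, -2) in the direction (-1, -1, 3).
sqrt(11)*(cos(1) + 80)/11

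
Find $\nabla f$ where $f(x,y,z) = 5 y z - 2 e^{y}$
(0, 5*z - 2*exp(y), 5*y)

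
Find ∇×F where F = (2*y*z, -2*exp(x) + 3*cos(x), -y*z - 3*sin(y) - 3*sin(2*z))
(-z - 3*cos(y), 2*y, -2*z - 2*exp(x) - 3*sin(x))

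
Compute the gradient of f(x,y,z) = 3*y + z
(0, 3, 1)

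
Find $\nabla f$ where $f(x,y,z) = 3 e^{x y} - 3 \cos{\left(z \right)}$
(3*y*exp(x*y), 3*x*exp(x*y), 3*sin(z))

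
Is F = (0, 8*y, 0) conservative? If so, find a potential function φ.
Yes, F is conservative. φ = 4*y**2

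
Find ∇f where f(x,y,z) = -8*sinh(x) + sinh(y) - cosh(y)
(-8*cosh(x), exp(-y), 0)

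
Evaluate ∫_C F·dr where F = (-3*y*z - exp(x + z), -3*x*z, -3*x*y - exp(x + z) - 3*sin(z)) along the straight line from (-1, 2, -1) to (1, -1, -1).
exp(-2) + 2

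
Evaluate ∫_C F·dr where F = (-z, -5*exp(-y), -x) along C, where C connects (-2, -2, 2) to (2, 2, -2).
-10*sinh(2)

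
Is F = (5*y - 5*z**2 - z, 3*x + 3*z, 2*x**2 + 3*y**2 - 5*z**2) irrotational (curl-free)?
No, ∇×F = (6*y - 3, -4*x - 10*z - 1, -2)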